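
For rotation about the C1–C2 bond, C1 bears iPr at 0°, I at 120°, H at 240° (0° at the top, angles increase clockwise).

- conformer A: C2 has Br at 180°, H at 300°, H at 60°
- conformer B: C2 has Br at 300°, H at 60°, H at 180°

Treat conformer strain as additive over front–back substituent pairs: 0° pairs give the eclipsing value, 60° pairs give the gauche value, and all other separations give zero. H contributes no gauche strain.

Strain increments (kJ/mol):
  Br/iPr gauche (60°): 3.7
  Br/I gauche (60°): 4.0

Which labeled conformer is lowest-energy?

B

A (staggered): I(120°)/Br(180°) gauche 4.0 → 4.0 kJ/mol.
B (staggered): iPr(0°)/Br(300°) gauche 3.7 → 3.7 kJ/mol.
B has the lowest total (3.7 kJ/mol).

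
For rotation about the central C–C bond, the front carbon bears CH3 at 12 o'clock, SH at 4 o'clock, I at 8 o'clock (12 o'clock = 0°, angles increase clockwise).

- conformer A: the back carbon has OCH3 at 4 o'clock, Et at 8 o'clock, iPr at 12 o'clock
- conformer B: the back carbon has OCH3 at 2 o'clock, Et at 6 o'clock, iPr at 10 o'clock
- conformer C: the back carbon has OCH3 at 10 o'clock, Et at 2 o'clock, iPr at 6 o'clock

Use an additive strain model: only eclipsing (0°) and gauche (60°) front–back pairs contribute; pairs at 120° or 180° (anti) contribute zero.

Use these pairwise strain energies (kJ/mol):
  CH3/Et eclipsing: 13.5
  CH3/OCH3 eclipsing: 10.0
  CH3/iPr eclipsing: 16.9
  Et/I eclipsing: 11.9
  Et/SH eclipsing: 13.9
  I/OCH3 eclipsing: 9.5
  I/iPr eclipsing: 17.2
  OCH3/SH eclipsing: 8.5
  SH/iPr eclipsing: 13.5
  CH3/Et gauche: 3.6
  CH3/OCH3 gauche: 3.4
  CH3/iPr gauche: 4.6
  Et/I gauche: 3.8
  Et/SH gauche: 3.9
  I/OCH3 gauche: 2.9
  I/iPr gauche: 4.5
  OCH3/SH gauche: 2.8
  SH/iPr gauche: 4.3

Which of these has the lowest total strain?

C

A (eclipsed): CH3–iPr eclipsed, SH–OCH3 eclipsed, I–Et eclipsed; 16.9 + 8.5 + 11.9 = 37.3 kJ/mol.
B (staggered): CH3–OCH3 gauche, CH3–iPr gauche, SH–OCH3 gauche, SH–Et gauche, I–Et gauche, I–iPr gauche; 3.4 + 4.6 + 2.8 + 3.9 + 3.8 + 4.5 = 23.0 kJ/mol.
C (staggered): CH3–OCH3 gauche, CH3–Et gauche, SH–Et gauche, SH–iPr gauche, I–OCH3 gauche, I–iPr gauche; 3.4 + 3.6 + 3.9 + 4.3 + 2.9 + 4.5 = 22.6 kJ/mol.
C has the lowest total (22.6 kJ/mol).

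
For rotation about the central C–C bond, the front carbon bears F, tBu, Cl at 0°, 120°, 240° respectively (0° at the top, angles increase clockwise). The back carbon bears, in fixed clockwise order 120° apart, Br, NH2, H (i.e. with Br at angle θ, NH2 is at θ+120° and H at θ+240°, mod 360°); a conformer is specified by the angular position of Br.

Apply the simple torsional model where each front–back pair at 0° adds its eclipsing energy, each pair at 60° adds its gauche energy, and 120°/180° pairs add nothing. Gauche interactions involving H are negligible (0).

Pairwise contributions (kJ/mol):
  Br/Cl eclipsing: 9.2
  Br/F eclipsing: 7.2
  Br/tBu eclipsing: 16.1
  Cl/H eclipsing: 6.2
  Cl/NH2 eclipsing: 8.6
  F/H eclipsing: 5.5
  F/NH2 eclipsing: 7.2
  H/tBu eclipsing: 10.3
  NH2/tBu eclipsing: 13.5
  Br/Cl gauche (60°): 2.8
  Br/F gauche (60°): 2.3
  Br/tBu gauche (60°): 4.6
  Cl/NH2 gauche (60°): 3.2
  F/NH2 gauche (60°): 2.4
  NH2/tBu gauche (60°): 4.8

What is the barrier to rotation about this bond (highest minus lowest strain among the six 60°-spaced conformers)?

Br at 0° is eclipsed. F at 0° is eclipsed with Br at 0° (7.2); tBu at 120° is eclipsed with NH2 at 120° (13.5); Cl at 240° is eclipsed with H at 240° (6.2). Total 26.9 kJ/mol.
Br at 60° is staggered. F at 0° is gauche with Br at 60° (2.3); tBu at 120° is gauche with Br at 60° (4.6); tBu at 120° is gauche with NH2 at 180° (4.8); Cl at 240° is gauche with NH2 at 180° (3.2). Total 14.9 kJ/mol.
Br at 120° is eclipsed. F at 0° is eclipsed with H at 0° (5.5); tBu at 120° is eclipsed with Br at 120° (16.1); Cl at 240° is eclipsed with NH2 at 240° (8.6). Total 30.2 kJ/mol.
Br at 180° is staggered. F at 0° is gauche with NH2 at 300° (2.4); tBu at 120° is gauche with Br at 180° (4.6); Cl at 240° is gauche with Br at 180° (2.8); Cl at 240° is gauche with NH2 at 300° (3.2). Total 13.0 kJ/mol.
Br at 240° is eclipsed. F at 0° is eclipsed with NH2 at 0° (7.2); tBu at 120° is eclipsed with H at 120° (10.3); Cl at 240° is eclipsed with Br at 240° (9.2). Total 26.7 kJ/mol.
Br at 300° is staggered. F at 0° is gauche with Br at 300° (2.3); F at 0° is gauche with NH2 at 60° (2.4); tBu at 120° is gauche with NH2 at 60° (4.8); Cl at 240° is gauche with Br at 300° (2.8). Total 12.3 kJ/mol.
Max at 120° (30.2 kJ/mol), min at 300° (12.3 kJ/mol); barrier = 17.9 kJ/mol.

17.9 kJ/mol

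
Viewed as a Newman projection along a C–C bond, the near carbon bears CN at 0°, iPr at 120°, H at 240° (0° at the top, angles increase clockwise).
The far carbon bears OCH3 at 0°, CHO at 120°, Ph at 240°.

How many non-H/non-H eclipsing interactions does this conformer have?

Non-H eclipsing pairs: CN(0°)/OCH3(0°); iPr(120°)/CHO(120°) — 2 interactions.

2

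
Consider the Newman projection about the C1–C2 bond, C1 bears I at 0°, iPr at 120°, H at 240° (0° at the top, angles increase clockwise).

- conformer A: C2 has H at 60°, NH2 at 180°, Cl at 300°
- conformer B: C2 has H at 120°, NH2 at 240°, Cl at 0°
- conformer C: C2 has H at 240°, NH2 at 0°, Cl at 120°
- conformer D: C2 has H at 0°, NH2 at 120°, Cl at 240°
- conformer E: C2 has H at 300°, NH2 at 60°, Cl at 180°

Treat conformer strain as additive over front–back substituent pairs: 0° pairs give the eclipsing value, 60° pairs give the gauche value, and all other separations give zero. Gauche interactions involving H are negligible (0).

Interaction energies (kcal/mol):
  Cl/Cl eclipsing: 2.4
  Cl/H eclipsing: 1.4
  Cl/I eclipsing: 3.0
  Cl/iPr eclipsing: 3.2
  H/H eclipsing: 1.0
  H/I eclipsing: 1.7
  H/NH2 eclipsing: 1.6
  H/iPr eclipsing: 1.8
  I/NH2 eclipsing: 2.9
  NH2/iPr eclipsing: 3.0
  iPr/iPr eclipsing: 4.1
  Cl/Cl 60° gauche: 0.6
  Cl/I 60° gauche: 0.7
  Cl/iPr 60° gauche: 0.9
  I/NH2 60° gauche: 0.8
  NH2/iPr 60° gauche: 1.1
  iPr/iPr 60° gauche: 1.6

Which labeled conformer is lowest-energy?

A

A is staggered. I at 0° is gauche with Cl at 300° (0.7); iPr at 120° is gauche with NH2 at 180° (1.1). Total 1.8 kcal/mol.
B is eclipsed. I at 0° is eclipsed with Cl at 0° (3.0); iPr at 120° is eclipsed with H at 120° (1.8); H at 240° is eclipsed with NH2 at 240° (1.6). Total 6.4 kcal/mol.
C is eclipsed. I at 0° is eclipsed with NH2 at 0° (2.9); iPr at 120° is eclipsed with Cl at 120° (3.2); H at 240° is eclipsed with H at 240° (1.0). Total 7.1 kcal/mol.
D is eclipsed. I at 0° is eclipsed with H at 0° (1.7); iPr at 120° is eclipsed with NH2 at 120° (3.0); H at 240° is eclipsed with Cl at 240° (1.4). Total 6.1 kcal/mol.
E is staggered. I at 0° is gauche with NH2 at 60° (0.8); iPr at 120° is gauche with NH2 at 60° (1.1); iPr at 120° is gauche with Cl at 180° (0.9). Total 2.8 kcal/mol.
A has the lowest total (1.8 kcal/mol).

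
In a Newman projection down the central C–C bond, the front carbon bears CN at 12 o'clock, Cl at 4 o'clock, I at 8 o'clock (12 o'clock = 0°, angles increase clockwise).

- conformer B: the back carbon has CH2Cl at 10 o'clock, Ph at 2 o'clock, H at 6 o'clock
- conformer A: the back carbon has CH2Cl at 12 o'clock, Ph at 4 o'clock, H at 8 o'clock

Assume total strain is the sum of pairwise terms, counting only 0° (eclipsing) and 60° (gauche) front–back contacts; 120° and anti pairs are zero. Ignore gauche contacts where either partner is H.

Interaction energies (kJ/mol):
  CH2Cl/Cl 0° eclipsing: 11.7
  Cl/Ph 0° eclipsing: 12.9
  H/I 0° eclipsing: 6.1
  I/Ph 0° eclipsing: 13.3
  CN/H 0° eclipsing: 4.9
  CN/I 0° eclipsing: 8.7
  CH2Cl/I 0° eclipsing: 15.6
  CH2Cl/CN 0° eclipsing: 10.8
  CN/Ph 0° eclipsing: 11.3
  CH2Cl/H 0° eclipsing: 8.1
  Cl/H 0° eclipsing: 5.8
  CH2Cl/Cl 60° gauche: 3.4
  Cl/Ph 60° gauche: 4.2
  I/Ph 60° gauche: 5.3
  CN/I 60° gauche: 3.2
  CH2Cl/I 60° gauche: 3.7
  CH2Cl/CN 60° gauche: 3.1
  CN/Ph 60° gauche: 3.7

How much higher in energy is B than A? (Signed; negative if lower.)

B (staggered): CN–CH2Cl gauche, CN–Ph gauche, Cl–Ph gauche, I–CH2Cl gauche; 3.1 + 3.7 + 4.2 + 3.7 = 14.7 kJ/mol.
A (eclipsed): CN–CH2Cl eclipsed, Cl–Ph eclipsed, I–H eclipsed; 10.8 + 12.9 + 6.1 = 29.8 kJ/mol.
E(B) − E(A) = 14.7 − 29.8 = -15.1 kJ/mol.

-15.1 kJ/mol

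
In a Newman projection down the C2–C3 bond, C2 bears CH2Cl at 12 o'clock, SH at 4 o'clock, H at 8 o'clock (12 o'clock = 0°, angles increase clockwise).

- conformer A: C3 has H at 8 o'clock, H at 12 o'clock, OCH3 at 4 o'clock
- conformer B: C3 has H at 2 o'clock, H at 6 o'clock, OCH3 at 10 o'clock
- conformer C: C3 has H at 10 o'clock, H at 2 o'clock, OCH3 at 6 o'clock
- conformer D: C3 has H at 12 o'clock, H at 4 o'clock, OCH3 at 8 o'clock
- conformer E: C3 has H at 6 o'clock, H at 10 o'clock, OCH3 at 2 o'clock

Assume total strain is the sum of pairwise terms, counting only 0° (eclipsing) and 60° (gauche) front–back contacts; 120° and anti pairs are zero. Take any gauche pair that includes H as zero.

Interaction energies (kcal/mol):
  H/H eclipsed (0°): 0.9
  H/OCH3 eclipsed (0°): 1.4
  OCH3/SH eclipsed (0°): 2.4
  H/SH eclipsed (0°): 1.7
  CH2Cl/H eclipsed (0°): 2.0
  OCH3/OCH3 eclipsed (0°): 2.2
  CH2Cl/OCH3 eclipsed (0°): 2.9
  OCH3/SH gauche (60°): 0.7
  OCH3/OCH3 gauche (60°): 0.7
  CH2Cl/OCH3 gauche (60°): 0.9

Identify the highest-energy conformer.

A

A (eclipsed): CH2Cl(0°)/H(0°) eclipsed 2.0; SH(120°)/OCH3(120°) eclipsed 2.4; H(240°)/H(240°) eclipsed 0.9 → 5.3 kcal/mol.
B (staggered): CH2Cl(0°)/OCH3(300°) gauche 0.9 → 0.9 kcal/mol.
C (staggered): SH(120°)/OCH3(180°) gauche 0.7 → 0.7 kcal/mol.
D (eclipsed): CH2Cl(0°)/H(0°) eclipsed 2.0; SH(120°)/H(120°) eclipsed 1.7; H(240°)/OCH3(240°) eclipsed 1.4 → 5.1 kcal/mol.
E (staggered): CH2Cl(0°)/OCH3(60°) gauche 0.9; SH(120°)/OCH3(60°) gauche 0.7 → 1.6 kcal/mol.
A has the highest total (5.3 kcal/mol).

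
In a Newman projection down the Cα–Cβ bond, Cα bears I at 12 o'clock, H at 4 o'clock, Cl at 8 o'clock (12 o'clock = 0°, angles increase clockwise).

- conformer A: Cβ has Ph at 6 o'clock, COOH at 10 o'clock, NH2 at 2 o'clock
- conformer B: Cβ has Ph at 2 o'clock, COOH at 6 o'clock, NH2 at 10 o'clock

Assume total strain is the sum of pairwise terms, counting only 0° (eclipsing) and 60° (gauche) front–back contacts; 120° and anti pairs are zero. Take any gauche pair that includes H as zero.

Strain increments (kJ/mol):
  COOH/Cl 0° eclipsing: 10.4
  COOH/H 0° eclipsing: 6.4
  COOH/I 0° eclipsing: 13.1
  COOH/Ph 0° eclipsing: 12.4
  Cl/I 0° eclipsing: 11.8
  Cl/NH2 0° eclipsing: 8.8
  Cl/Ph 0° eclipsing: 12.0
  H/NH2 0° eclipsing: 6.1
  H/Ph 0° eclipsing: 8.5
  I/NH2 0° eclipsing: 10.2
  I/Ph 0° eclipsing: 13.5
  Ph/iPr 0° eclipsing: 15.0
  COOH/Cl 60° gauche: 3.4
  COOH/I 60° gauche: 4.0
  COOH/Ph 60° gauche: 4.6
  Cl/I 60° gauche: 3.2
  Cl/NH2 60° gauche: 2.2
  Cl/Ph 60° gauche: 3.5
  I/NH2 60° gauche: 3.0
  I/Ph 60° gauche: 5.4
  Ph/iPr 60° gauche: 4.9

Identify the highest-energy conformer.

B

A (staggered): I–COOH gauche, I–NH2 gauche, Cl–Ph gauche, Cl–COOH gauche; 4.0 + 3.0 + 3.5 + 3.4 = 13.9 kJ/mol.
B (staggered): I–Ph gauche, I–NH2 gauche, Cl–COOH gauche, Cl–NH2 gauche; 5.4 + 3.0 + 3.4 + 2.2 = 14.0 kJ/mol.
B has the highest total (14.0 kJ/mol).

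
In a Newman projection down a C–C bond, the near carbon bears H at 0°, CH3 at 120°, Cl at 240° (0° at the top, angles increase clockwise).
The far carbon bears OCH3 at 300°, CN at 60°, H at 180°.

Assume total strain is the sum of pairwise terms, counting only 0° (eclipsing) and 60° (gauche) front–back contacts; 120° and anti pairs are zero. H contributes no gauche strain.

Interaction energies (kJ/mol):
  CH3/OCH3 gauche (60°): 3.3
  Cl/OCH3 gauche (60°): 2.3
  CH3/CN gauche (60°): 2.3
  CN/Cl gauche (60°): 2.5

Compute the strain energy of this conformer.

4.6 kJ/mol

This conformer (staggered): CH3–CN gauche, Cl–OCH3 gauche; 2.3 + 2.3 = 4.6 kJ/mol.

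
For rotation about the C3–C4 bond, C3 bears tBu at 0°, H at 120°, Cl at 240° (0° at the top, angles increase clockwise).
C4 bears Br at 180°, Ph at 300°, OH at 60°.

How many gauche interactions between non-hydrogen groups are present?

Non-H gauche pairs: tBu(0°)/Ph(300°); tBu(0°)/OH(60°); Cl(240°)/Br(180°); Cl(240°)/Ph(300°) — 4 interactions.

4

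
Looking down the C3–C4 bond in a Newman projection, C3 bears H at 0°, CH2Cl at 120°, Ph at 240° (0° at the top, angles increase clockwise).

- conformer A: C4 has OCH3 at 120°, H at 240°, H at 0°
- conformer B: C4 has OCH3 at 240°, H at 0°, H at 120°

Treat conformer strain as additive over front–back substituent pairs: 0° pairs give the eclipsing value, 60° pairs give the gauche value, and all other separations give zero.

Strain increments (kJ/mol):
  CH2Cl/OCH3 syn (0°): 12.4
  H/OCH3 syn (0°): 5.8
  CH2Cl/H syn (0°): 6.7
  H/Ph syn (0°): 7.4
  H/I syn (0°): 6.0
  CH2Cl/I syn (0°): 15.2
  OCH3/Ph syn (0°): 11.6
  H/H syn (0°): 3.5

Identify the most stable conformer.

A is eclipsed. H at 0° is eclipsed with H at 0° (3.5); CH2Cl at 120° is eclipsed with OCH3 at 120° (12.4); Ph at 240° is eclipsed with H at 240° (7.4). Total 23.3 kJ/mol.
B is eclipsed. H at 0° is eclipsed with H at 0° (3.5); CH2Cl at 120° is eclipsed with H at 120° (6.7); Ph at 240° is eclipsed with OCH3 at 240° (11.6). Total 21.8 kJ/mol.
B has the lowest total (21.8 kJ/mol).

B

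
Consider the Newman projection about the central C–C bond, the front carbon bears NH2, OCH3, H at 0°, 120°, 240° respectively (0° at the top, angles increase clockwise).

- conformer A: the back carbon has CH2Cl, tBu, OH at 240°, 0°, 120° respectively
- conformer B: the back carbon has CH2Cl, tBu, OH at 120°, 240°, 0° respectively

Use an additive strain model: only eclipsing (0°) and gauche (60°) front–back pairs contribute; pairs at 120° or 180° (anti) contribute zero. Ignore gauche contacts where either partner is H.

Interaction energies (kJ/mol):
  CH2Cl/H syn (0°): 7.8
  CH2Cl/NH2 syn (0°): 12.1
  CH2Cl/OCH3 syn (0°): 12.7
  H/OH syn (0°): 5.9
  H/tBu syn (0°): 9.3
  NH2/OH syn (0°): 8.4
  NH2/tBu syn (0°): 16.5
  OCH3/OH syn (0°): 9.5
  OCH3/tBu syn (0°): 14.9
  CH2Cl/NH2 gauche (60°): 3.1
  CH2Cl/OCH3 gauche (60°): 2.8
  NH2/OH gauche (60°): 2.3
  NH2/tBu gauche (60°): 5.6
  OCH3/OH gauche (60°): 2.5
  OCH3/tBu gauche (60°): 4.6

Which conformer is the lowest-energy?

B

A is eclipsed. NH2 at 0° is eclipsed with tBu at 0° (16.5); OCH3 at 120° is eclipsed with OH at 120° (9.5); H at 240° is eclipsed with CH2Cl at 240° (7.8). Total 33.8 kJ/mol.
B is eclipsed. NH2 at 0° is eclipsed with OH at 0° (8.4); OCH3 at 120° is eclipsed with CH2Cl at 120° (12.7); H at 240° is eclipsed with tBu at 240° (9.3). Total 30.4 kJ/mol.
B has the lowest total (30.4 kJ/mol).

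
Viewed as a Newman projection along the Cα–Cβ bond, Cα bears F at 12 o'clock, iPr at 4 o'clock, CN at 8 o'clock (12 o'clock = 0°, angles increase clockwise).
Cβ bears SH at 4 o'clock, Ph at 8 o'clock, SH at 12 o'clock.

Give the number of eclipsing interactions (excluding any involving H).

Non-H eclipsing pairs: F(0°)/SH(0°); iPr(120°)/SH(120°); CN(240°)/Ph(240°) — 3 interactions.

3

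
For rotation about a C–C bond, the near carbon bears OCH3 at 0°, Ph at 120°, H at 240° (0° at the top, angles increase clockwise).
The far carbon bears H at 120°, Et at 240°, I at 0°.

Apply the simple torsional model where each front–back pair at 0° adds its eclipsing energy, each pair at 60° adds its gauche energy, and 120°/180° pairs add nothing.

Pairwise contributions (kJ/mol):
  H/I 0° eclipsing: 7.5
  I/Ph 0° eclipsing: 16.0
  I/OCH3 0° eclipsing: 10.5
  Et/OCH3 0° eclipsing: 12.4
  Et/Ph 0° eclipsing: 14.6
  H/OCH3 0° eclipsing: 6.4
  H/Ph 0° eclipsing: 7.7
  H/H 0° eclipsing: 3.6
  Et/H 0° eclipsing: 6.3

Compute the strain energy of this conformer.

24.5 kJ/mol

This conformer (eclipsed): OCH3–I eclipsed, Ph–H eclipsed, H–Et eclipsed; 10.5 + 7.7 + 6.3 = 24.5 kJ/mol.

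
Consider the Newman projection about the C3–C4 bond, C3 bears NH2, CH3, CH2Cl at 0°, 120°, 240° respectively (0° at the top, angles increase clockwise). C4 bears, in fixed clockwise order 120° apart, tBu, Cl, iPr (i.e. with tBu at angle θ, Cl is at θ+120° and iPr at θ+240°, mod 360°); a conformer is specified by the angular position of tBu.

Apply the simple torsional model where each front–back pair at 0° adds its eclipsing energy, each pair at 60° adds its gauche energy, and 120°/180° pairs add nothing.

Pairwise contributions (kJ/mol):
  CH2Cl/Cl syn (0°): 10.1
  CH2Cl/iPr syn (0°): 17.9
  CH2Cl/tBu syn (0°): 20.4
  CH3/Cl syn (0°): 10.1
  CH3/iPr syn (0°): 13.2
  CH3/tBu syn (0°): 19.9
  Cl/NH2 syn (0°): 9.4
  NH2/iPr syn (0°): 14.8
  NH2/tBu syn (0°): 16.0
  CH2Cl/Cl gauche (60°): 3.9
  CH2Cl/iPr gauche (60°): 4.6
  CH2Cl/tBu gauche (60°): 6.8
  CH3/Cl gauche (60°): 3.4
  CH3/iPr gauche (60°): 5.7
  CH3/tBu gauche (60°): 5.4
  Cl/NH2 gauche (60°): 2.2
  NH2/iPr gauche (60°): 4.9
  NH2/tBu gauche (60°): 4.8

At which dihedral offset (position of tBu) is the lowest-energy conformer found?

tBu at 0° (eclipsed): NH2(0°)/tBu(0°) eclipsed 16.0; CH3(120°)/Cl(120°) eclipsed 10.1; CH2Cl(240°)/iPr(240°) eclipsed 17.9 → 44.0 kJ/mol.
tBu at 60° (staggered): NH2(0°)/tBu(60°) gauche 4.8; NH2(0°)/iPr(300°) gauche 4.9; CH3(120°)/tBu(60°) gauche 5.4; CH3(120°)/Cl(180°) gauche 3.4; CH2Cl(240°)/Cl(180°) gauche 3.9; CH2Cl(240°)/iPr(300°) gauche 4.6 → 27.0 kJ/mol.
tBu at 120° (eclipsed): NH2(0°)/iPr(0°) eclipsed 14.8; CH3(120°)/tBu(120°) eclipsed 19.9; CH2Cl(240°)/Cl(240°) eclipsed 10.1 → 44.8 kJ/mol.
tBu at 180° (staggered): NH2(0°)/Cl(300°) gauche 2.2; NH2(0°)/iPr(60°) gauche 4.9; CH3(120°)/tBu(180°) gauche 5.4; CH3(120°)/iPr(60°) gauche 5.7; CH2Cl(240°)/tBu(180°) gauche 6.8; CH2Cl(240°)/Cl(300°) gauche 3.9 → 28.9 kJ/mol.
tBu at 240° (eclipsed): NH2(0°)/Cl(0°) eclipsed 9.4; CH3(120°)/iPr(120°) eclipsed 13.2; CH2Cl(240°)/tBu(240°) eclipsed 20.4 → 43.0 kJ/mol.
tBu at 300° (staggered): NH2(0°)/tBu(300°) gauche 4.8; NH2(0°)/Cl(60°) gauche 2.2; CH3(120°)/Cl(60°) gauche 3.4; CH3(120°)/iPr(180°) gauche 5.7; CH2Cl(240°)/tBu(300°) gauche 6.8; CH2Cl(240°)/iPr(180°) gauche 4.6 → 27.5 kJ/mol.
The minimum (27.0 kJ/mol) occurs with tBu at 60°.

60°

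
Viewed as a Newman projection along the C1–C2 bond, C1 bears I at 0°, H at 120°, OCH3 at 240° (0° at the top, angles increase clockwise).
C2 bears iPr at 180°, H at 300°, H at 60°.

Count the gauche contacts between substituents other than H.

1

Non-H gauche pairs: OCH3(240°)/iPr(180°) — 1 interaction.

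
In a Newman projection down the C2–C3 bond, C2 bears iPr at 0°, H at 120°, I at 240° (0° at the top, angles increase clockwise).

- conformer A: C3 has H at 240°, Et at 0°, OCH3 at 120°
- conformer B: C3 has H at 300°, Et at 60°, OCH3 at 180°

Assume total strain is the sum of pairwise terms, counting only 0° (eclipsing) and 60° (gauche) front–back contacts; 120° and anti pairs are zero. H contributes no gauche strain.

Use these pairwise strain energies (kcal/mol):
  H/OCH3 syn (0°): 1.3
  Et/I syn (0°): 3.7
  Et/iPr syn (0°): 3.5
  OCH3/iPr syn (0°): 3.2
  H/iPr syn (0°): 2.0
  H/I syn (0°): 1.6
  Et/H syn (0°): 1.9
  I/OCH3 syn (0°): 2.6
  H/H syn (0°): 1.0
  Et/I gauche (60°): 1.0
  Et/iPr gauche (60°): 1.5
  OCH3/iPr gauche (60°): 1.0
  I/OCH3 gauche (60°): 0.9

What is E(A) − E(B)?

+4.0 kcal/mol

A (eclipsed): iPr(0°)/Et(0°) eclipsed 3.5; H(120°)/OCH3(120°) eclipsed 1.3; I(240°)/H(240°) eclipsed 1.6 → 6.4 kcal/mol.
B (staggered): iPr(0°)/Et(60°) gauche 1.5; I(240°)/OCH3(180°) gauche 0.9 → 2.4 kcal/mol.
E(A) − E(B) = 6.4 − 2.4 = +4.0 kcal/mol.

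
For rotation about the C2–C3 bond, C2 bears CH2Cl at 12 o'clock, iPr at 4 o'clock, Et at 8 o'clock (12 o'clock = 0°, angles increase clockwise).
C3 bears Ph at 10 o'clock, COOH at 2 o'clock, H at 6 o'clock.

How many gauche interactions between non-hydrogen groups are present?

Non-H gauche pairs: CH2Cl(0°)/Ph(300°); CH2Cl(0°)/COOH(60°); iPr(120°)/COOH(60°); Et(240°)/Ph(300°) — 4 interactions.

4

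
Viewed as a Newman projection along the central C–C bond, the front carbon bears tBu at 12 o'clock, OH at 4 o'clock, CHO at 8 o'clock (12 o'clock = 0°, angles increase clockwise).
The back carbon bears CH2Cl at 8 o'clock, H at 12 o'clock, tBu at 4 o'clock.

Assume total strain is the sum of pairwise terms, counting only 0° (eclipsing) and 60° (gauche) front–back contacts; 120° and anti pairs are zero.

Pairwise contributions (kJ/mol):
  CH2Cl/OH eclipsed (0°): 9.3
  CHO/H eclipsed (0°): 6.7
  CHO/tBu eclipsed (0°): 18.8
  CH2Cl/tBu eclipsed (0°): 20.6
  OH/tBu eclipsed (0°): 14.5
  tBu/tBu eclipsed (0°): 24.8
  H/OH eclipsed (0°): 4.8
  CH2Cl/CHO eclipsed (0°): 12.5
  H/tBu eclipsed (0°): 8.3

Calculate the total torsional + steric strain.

This conformer (eclipsed): tBu–H eclipsed, OH–tBu eclipsed, CHO–CH2Cl eclipsed; 8.3 + 14.5 + 12.5 = 35.3 kJ/mol.

35.3 kJ/mol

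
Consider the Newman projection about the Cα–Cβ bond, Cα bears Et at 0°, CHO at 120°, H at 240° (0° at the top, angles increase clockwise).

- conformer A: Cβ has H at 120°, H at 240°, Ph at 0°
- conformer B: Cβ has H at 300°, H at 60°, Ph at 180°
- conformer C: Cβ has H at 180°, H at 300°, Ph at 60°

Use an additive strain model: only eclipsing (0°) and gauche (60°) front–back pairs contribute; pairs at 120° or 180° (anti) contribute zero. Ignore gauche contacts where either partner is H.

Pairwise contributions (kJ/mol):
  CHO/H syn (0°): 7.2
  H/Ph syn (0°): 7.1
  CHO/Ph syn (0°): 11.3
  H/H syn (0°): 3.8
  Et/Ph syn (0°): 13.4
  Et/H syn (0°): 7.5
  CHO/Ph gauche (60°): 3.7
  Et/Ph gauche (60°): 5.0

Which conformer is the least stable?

A

A (eclipsed): Et–Ph eclipsed, CHO–H eclipsed, H–H eclipsed; 13.4 + 7.2 + 3.8 = 24.4 kJ/mol.
B (staggered): CHO–Ph gauche; 3.7 = 3.7 kJ/mol.
C (staggered): Et–Ph gauche, CHO–Ph gauche; 5.0 + 3.7 = 8.7 kJ/mol.
A has the highest total (24.4 kJ/mol).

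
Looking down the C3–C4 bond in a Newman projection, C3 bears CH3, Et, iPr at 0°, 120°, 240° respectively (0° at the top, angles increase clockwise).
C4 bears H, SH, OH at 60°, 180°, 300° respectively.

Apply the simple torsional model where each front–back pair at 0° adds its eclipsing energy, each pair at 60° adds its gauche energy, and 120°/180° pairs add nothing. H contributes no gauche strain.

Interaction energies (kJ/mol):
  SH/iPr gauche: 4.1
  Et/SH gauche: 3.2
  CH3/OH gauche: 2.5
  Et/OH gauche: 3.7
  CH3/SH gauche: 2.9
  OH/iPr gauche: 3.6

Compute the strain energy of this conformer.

13.4 kJ/mol

This conformer (staggered): CH3(0°)/OH(300°) gauche 2.5; Et(120°)/SH(180°) gauche 3.2; iPr(240°)/SH(180°) gauche 4.1; iPr(240°)/OH(300°) gauche 3.6 → 13.4 kJ/mol.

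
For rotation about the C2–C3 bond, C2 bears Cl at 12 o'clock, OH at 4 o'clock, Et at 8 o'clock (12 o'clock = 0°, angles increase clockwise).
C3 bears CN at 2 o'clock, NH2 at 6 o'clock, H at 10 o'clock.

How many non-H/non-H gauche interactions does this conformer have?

4

Non-H gauche pairs: Cl(0°)/CN(60°); OH(120°)/CN(60°); OH(120°)/NH2(180°); Et(240°)/NH2(180°) — 4 interactions.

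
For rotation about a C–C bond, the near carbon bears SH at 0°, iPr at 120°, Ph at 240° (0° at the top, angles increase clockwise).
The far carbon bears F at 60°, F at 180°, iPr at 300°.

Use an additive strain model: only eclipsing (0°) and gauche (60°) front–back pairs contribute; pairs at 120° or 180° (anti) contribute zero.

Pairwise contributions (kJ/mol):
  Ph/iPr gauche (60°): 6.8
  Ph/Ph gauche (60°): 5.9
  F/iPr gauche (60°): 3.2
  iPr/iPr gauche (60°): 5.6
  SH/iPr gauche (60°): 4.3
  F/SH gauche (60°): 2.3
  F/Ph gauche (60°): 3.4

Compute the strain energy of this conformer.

23.2 kJ/mol

This conformer is staggered. SH at 0° is gauche with F at 60° (2.3); SH at 0° is gauche with iPr at 300° (4.3); iPr at 120° is gauche with F at 60° (3.2); iPr at 120° is gauche with F at 180° (3.2); Ph at 240° is gauche with F at 180° (3.4); Ph at 240° is gauche with iPr at 300° (6.8). Total 23.2 kJ/mol.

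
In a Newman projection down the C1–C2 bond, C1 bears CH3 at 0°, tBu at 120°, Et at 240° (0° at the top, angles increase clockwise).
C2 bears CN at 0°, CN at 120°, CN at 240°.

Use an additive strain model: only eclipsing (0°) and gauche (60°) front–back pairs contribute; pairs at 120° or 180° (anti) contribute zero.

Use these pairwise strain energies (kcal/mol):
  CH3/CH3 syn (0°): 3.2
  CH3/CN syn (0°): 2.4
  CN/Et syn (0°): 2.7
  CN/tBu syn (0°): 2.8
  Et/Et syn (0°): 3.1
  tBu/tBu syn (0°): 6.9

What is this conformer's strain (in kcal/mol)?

This conformer (eclipsed): CH3–CN eclipsed, tBu–CN eclipsed, Et–CN eclipsed; 2.4 + 2.8 + 2.7 = 7.9 kcal/mol.

7.9 kcal/mol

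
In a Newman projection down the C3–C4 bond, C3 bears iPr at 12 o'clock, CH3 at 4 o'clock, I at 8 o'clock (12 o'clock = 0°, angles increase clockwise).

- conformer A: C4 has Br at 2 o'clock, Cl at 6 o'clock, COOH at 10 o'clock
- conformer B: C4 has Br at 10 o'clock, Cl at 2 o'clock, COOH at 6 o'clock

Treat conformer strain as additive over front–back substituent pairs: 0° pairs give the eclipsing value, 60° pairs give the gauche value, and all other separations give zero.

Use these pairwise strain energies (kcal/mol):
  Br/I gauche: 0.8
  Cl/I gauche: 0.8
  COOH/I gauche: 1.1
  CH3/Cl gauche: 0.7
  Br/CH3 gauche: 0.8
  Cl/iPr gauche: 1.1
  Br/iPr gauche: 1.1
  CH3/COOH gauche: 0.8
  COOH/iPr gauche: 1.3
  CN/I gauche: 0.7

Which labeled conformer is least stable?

A (staggered): iPr(0°)/Br(60°) gauche 1.1; iPr(0°)/COOH(300°) gauche 1.3; CH3(120°)/Br(60°) gauche 0.8; CH3(120°)/Cl(180°) gauche 0.7; I(240°)/Cl(180°) gauche 0.8; I(240°)/COOH(300°) gauche 1.1 → 5.8 kcal/mol.
B (staggered): iPr(0°)/Br(300°) gauche 1.1; iPr(0°)/Cl(60°) gauche 1.1; CH3(120°)/Cl(60°) gauche 0.7; CH3(120°)/COOH(180°) gauche 0.8; I(240°)/Br(300°) gauche 0.8; I(240°)/COOH(180°) gauche 1.1 → 5.6 kcal/mol.
A has the highest total (5.8 kcal/mol).

A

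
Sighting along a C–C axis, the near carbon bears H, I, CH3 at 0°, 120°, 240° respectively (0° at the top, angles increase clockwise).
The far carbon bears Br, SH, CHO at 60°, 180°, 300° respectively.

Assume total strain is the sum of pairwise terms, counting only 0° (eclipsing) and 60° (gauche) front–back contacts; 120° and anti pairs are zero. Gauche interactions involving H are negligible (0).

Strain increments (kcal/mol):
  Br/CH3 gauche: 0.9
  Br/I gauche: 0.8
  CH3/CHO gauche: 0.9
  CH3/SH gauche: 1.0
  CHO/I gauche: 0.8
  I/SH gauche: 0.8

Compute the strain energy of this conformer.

This conformer (staggered): I–Br gauche, I–SH gauche, CH3–SH gauche, CH3–CHO gauche; 0.8 + 0.8 + 1.0 + 0.9 = 3.5 kcal/mol.

3.5 kcal/mol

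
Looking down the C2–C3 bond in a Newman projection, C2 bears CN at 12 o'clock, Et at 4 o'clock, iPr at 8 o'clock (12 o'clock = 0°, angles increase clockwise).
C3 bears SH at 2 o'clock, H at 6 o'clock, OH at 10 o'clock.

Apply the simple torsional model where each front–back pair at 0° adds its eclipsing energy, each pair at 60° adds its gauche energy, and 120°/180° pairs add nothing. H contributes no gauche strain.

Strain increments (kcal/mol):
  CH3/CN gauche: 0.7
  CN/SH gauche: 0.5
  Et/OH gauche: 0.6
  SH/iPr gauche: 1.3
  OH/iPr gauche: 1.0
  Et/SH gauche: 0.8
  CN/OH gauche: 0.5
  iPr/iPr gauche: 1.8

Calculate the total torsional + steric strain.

This conformer is staggered. CN at 0° is gauche with SH at 60° (0.5); CN at 0° is gauche with OH at 300° (0.5); Et at 120° is gauche with SH at 60° (0.8); iPr at 240° is gauche with OH at 300° (1.0). Total 2.8 kcal/mol.

2.8 kcal/mol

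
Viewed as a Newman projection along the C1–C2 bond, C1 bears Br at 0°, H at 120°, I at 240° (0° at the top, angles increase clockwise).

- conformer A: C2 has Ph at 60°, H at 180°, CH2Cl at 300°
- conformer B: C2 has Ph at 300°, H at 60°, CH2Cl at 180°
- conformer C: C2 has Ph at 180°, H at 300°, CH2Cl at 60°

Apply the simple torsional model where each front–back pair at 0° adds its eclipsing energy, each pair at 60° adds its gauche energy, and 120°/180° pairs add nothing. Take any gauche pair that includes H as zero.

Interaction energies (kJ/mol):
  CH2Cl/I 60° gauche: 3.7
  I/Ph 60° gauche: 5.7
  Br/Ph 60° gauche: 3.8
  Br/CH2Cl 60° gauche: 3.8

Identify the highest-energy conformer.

A (staggered): Br–Ph gauche, Br–CH2Cl gauche, I–CH2Cl gauche; 3.8 + 3.8 + 3.7 = 11.3 kJ/mol.
B (staggered): Br–Ph gauche, I–Ph gauche, I–CH2Cl gauche; 3.8 + 5.7 + 3.7 = 13.2 kJ/mol.
C (staggered): Br–CH2Cl gauche, I–Ph gauche; 3.8 + 5.7 = 9.5 kJ/mol.
B has the highest total (13.2 kJ/mol).

B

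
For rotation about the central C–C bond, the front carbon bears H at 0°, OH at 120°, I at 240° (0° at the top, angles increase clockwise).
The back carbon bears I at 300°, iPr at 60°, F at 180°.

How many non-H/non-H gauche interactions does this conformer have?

Non-H gauche pairs: OH(120°)/iPr(60°); OH(120°)/F(180°); I(240°)/I(300°); I(240°)/F(180°) — 4 interactions.

4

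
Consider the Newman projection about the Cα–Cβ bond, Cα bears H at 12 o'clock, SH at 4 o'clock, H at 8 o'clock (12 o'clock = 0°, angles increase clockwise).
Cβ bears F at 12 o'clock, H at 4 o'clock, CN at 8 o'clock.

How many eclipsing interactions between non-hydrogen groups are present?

0

Every eclipsing pair involves H, so the count is 0.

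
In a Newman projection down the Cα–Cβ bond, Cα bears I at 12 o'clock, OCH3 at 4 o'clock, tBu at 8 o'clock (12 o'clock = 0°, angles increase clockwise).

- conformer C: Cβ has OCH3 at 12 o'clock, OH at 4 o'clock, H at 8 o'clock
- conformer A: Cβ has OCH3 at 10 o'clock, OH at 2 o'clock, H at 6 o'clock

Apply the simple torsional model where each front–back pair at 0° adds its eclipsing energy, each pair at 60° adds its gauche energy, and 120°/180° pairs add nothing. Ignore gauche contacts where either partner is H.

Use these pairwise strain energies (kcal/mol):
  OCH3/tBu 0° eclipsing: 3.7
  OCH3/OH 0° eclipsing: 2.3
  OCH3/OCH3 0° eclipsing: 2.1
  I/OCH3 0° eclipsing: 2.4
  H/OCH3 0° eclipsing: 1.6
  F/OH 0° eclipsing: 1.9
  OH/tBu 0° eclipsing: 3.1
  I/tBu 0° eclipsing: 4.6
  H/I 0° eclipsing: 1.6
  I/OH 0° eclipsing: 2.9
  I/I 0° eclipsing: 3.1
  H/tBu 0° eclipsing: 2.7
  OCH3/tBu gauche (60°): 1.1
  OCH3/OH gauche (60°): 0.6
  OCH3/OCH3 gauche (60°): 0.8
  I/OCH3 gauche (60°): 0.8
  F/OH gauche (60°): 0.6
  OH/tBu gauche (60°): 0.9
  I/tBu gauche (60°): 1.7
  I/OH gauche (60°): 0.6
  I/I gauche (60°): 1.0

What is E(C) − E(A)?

+4.3 kcal/mol

C (eclipsed): I(0°)/OCH3(0°) eclipsed 2.4; OCH3(120°)/OH(120°) eclipsed 2.3; tBu(240°)/H(240°) eclipsed 2.7 → 7.4 kcal/mol.
A (staggered): I(0°)/OCH3(300°) gauche 0.8; I(0°)/OH(60°) gauche 0.6; OCH3(120°)/OH(60°) gauche 0.6; tBu(240°)/OCH3(300°) gauche 1.1 → 3.1 kcal/mol.
E(C) − E(A) = 7.4 − 3.1 = +4.3 kcal/mol.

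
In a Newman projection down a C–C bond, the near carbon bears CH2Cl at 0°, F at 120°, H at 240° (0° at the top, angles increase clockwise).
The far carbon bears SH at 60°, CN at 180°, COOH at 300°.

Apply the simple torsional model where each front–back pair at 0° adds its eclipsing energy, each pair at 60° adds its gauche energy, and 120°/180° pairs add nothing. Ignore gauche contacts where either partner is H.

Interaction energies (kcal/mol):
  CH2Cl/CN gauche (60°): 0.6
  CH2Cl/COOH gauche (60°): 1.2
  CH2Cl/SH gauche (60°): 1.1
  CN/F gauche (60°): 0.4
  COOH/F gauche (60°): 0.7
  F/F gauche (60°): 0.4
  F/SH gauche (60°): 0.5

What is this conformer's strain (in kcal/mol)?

3.2 kcal/mol

This conformer (staggered): CH2Cl(0°)/SH(60°) gauche 1.1; CH2Cl(0°)/COOH(300°) gauche 1.2; F(120°)/SH(60°) gauche 0.5; F(120°)/CN(180°) gauche 0.4 → 3.2 kcal/mol.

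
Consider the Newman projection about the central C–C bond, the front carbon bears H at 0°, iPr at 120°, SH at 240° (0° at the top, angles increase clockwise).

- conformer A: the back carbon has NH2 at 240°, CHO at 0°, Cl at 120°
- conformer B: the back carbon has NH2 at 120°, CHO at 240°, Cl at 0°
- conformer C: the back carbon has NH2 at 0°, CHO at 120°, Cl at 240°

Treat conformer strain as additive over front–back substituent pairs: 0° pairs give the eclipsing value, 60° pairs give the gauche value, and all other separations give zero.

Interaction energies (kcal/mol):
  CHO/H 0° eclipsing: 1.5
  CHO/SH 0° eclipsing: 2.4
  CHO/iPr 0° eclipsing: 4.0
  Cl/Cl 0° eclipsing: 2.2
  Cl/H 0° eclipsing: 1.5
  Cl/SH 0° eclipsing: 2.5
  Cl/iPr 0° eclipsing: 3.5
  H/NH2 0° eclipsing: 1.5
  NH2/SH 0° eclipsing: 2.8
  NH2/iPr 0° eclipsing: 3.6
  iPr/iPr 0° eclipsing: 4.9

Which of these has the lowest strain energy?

A (eclipsed): H–CHO eclipsed, iPr–Cl eclipsed, SH–NH2 eclipsed; 1.5 + 3.5 + 2.8 = 7.8 kcal/mol.
B (eclipsed): H–Cl eclipsed, iPr–NH2 eclipsed, SH–CHO eclipsed; 1.5 + 3.6 + 2.4 = 7.5 kcal/mol.
C (eclipsed): H–NH2 eclipsed, iPr–CHO eclipsed, SH–Cl eclipsed; 1.5 + 4.0 + 2.5 = 8.0 kcal/mol.
B has the lowest total (7.5 kcal/mol).

B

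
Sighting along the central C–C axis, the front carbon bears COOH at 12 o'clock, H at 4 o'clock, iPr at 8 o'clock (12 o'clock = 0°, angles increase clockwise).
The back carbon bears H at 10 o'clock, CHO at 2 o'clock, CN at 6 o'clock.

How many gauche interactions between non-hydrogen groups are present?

2

Non-H gauche pairs: COOH(0°)/CHO(60°); iPr(240°)/CN(180°) — 2 interactions.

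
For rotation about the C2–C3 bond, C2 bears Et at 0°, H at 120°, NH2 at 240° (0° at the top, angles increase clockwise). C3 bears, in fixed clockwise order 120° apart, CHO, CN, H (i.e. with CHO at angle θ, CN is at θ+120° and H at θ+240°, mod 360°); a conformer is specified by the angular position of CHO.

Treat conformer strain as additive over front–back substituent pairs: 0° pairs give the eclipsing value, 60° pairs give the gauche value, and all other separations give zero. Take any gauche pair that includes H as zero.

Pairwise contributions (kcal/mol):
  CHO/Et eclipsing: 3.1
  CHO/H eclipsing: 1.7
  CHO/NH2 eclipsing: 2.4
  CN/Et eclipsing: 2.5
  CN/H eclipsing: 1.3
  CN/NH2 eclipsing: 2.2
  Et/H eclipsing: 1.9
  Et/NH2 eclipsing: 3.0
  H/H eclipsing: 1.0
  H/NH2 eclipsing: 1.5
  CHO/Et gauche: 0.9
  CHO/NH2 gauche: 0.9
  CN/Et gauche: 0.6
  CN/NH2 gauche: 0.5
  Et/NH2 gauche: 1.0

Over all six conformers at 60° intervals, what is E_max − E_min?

CHO at 0° (eclipsed): Et(0°)/CHO(0°) eclipsed 3.1; H(120°)/CN(120°) eclipsed 1.3; NH2(240°)/H(240°) eclipsed 1.5 → 5.9 kcal/mol.
CHO at 60° (staggered): Et(0°)/CHO(60°) gauche 0.9; NH2(240°)/CN(180°) gauche 0.5 → 1.4 kcal/mol.
CHO at 120° (eclipsed): Et(0°)/H(0°) eclipsed 1.9; H(120°)/CHO(120°) eclipsed 1.7; NH2(240°)/CN(240°) eclipsed 2.2 → 5.8 kcal/mol.
CHO at 180° (staggered): Et(0°)/CN(300°) gauche 0.6; NH2(240°)/CHO(180°) gauche 0.9; NH2(240°)/CN(300°) gauche 0.5 → 2.0 kcal/mol.
CHO at 240° (eclipsed): Et(0°)/CN(0°) eclipsed 2.5; H(120°)/H(120°) eclipsed 1.0; NH2(240°)/CHO(240°) eclipsed 2.4 → 5.9 kcal/mol.
CHO at 300° (staggered): Et(0°)/CHO(300°) gauche 0.9; Et(0°)/CN(60°) gauche 0.6; NH2(240°)/CHO(300°) gauche 0.9 → 2.4 kcal/mol.
Max at 0° (5.9 kcal/mol), min at 60° (1.4 kcal/mol); barrier = 4.5 kcal/mol.

4.5 kcal/mol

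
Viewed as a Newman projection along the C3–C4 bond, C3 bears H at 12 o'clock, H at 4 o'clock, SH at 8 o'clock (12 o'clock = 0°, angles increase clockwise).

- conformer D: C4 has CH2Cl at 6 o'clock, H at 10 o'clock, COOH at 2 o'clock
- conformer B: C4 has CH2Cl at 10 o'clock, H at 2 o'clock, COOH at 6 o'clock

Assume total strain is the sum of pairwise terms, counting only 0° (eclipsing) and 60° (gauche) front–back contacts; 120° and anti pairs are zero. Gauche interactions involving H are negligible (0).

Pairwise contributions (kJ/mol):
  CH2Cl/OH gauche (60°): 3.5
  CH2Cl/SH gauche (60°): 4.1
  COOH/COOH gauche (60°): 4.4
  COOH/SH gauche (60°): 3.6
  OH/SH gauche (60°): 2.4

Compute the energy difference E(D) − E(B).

D (staggered): SH–CH2Cl gauche; 4.1 = 4.1 kJ/mol.
B (staggered): SH–CH2Cl gauche, SH–COOH gauche; 4.1 + 3.6 = 7.7 kJ/mol.
E(D) − E(B) = 4.1 − 7.7 = -3.6 kJ/mol.

-3.6 kJ/mol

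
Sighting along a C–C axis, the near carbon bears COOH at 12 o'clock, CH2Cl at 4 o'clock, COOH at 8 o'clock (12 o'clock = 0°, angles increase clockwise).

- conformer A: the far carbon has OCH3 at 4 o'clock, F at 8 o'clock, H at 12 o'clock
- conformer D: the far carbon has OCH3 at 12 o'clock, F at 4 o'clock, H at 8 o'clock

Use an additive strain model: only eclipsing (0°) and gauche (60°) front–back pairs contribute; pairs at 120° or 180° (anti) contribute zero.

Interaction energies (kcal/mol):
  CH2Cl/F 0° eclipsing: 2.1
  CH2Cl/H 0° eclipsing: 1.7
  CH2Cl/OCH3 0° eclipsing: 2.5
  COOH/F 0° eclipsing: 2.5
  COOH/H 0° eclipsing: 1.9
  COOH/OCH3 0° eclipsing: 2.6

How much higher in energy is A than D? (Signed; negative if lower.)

+0.3 kcal/mol

A (eclipsed): COOH(0°)/H(0°) eclipsed 1.9; CH2Cl(120°)/OCH3(120°) eclipsed 2.5; COOH(240°)/F(240°) eclipsed 2.5 → 6.9 kcal/mol.
D (eclipsed): COOH(0°)/OCH3(0°) eclipsed 2.6; CH2Cl(120°)/F(120°) eclipsed 2.1; COOH(240°)/H(240°) eclipsed 1.9 → 6.6 kcal/mol.
E(A) − E(D) = 6.9 − 6.6 = +0.3 kcal/mol.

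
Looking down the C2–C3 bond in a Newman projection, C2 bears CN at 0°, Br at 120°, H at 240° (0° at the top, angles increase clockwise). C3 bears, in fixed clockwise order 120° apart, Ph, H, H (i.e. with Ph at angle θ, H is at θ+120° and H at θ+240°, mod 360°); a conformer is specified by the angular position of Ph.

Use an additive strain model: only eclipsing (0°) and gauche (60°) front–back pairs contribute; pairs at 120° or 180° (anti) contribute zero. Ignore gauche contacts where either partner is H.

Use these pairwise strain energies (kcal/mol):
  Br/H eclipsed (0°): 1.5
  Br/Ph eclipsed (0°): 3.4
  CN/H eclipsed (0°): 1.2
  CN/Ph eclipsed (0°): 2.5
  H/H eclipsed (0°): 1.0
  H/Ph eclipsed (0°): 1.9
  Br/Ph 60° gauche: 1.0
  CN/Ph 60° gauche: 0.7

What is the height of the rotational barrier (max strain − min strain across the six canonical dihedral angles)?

Ph at 0° is eclipsed. CN at 0° is eclipsed with Ph at 0° (2.5); Br at 120° is eclipsed with H at 120° (1.5); H at 240° is eclipsed with H at 240° (1.0). Total 5.0 kcal/mol.
Ph at 60° is staggered. CN at 0° is gauche with Ph at 60° (0.7); Br at 120° is gauche with Ph at 60° (1.0). Total 1.7 kcal/mol.
Ph at 120° is eclipsed. CN at 0° is eclipsed with H at 0° (1.2); Br at 120° is eclipsed with Ph at 120° (3.4); H at 240° is eclipsed with H at 240° (1.0). Total 5.6 kcal/mol.
Ph at 180° is staggered. Br at 120° is gauche with Ph at 180° (1.0). Total 1.0 kcal/mol.
Ph at 240° is eclipsed. CN at 0° is eclipsed with H at 0° (1.2); Br at 120° is eclipsed with H at 120° (1.5); H at 240° is eclipsed with Ph at 240° (1.9). Total 4.6 kcal/mol.
Ph at 300° is staggered. CN at 0° is gauche with Ph at 300° (0.7). Total 0.7 kcal/mol.
Max at 120° (5.6 kcal/mol), min at 300° (0.7 kcal/mol); barrier = 4.9 kcal/mol.

4.9 kcal/mol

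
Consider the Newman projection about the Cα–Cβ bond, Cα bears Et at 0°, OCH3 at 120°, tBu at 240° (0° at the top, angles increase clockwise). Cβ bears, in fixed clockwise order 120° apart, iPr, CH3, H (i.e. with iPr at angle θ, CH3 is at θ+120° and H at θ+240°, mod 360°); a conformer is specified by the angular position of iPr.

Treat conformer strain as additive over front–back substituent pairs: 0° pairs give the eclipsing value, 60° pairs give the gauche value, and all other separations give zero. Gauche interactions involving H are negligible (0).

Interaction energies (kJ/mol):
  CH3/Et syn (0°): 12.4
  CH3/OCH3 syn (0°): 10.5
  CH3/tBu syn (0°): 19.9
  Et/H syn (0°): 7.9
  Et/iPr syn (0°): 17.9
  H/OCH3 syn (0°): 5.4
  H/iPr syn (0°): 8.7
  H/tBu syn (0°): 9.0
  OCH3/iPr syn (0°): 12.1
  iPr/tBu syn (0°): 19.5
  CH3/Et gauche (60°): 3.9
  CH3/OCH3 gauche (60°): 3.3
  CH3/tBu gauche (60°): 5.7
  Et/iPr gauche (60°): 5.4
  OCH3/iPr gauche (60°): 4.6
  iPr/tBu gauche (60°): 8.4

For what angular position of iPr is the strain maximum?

iPr at 0° is eclipsed. Et at 0° is eclipsed with iPr at 0° (17.9); OCH3 at 120° is eclipsed with CH3 at 120° (10.5); tBu at 240° is eclipsed with H at 240° (9.0). Total 37.4 kJ/mol.
iPr at 60° is staggered. Et at 0° is gauche with iPr at 60° (5.4); OCH3 at 120° is gauche with iPr at 60° (4.6); OCH3 at 120° is gauche with CH3 at 180° (3.3); tBu at 240° is gauche with CH3 at 180° (5.7). Total 19.0 kJ/mol.
iPr at 120° is eclipsed. Et at 0° is eclipsed with H at 0° (7.9); OCH3 at 120° is eclipsed with iPr at 120° (12.1); tBu at 240° is eclipsed with CH3 at 240° (19.9). Total 39.9 kJ/mol.
iPr at 180° is staggered. Et at 0° is gauche with CH3 at 300° (3.9); OCH3 at 120° is gauche with iPr at 180° (4.6); tBu at 240° is gauche with iPr at 180° (8.4); tBu at 240° is gauche with CH3 at 300° (5.7). Total 22.6 kJ/mol.
iPr at 240° is eclipsed. Et at 0° is eclipsed with CH3 at 0° (12.4); OCH3 at 120° is eclipsed with H at 120° (5.4); tBu at 240° is eclipsed with iPr at 240° (19.5). Total 37.3 kJ/mol.
iPr at 300° is staggered. Et at 0° is gauche with iPr at 300° (5.4); Et at 0° is gauche with CH3 at 60° (3.9); OCH3 at 120° is gauche with CH3 at 60° (3.3); tBu at 240° is gauche with iPr at 300° (8.4). Total 21.0 kJ/mol.
The maximum (39.9 kJ/mol) occurs with iPr at 120°.

120°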